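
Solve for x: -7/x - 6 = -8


Subtract -6 from both sides: -7/x = -2
Multiply both sides by x: -7 = -2 * x
Divide by -2: x = 7/2

x = 7/2


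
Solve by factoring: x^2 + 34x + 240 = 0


We need two numbers that multiply to 240 and add to 34.
Those numbers are 10 and 24 (since 10 * 24 = 240 and 10 + 24 = 34).
So x^2 + 34x + 240 = (x + 10)(x + 24) = 0
Setting each factor to zero: x = -10 or x = -24

x = -24, x = -10


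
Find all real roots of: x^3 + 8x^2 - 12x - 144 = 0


Let p(x) = x^3 + 8x^2 - 12x - 144. By the rational root theorem (leading coefficient 1), any rational root is an integer divisor of 144: try ±1, ±2, ... in turn.
Test x = 1: value = -147 ≠ 0.
Test x = -1: value = -125 ≠ 0.
Test x = 2: value = -128 ≠ 0.
Test x = -2: value = -96 ≠ 0.
Test x = 3: value = -81 ≠ 0.
Test x = -3: value = -63 ≠ 0.
Test x = 4: value = 0 ✓, so (x - 4) is a factor.
Synthetic division by (x - 4): bring down 1; 1(4) + 8 = 12; 12(4) - 12 = 36; 36(4) - 144 = 0 → quotient x^2 + 12x + 36, remainder 0.
Solve the quadratic x^2 + 12x + 36 = 0: discriminant = 12^2 - 4(1)(36) = 144 - 144 = 0.
Discriminant = 0, so a double root: x = -12/2 = -6.

x = -6 (multiplicity 2), x = 4


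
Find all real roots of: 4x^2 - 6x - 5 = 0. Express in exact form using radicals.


Using the quadratic formula: x = (-b ± sqrt(b^2 - 4ac)) / (2a)
Here a = 4, b = -6, c = -5
Discriminant = b^2 - 4ac = (-6)^2 - 4(4)(-5) = 36 + 80 = 116
Since discriminant = 116 > 0, there are two real roots.
x = (6 ± 2*sqrt(29)) / 8
Simplifying: x = (3 ± sqrt(29)) / 4
Numerically: x ≈ 2.0963 or x ≈ -0.5963

x = (3 + sqrt(29)) / 4 or x = (3 - sqrt(29)) / 4


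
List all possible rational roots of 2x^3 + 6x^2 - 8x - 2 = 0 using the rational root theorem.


Rational root theorem: possible roots are ±p/q where:
  p divides the constant term (-2): p ∈ {1, 2}
  q divides the leading coefficient (2): q ∈ {1, 2}

All possible rational roots: -2, -1, -1/2, 1/2, 1, 2

-2, -1, -1/2, 1/2, 1, 2


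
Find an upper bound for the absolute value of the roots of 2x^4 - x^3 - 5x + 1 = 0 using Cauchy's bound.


Cauchy's bound: all roots r satisfy |r| <= 1 + max(|a_i/a_n|) for i = 0,...,n-1
where a_n is the leading coefficient.

Coefficients: [2, -1, 0, -5, 1]
Leading coefficient a_n = 2
Ratios |a_i/a_n|: 1/2, 0, 5/2, 1/2
Maximum ratio: 5/2
Cauchy's bound: |r| <= 1 + 5/2 = 7/2

Upper bound = 7/2


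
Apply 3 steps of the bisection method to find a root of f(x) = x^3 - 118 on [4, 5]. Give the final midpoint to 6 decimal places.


f(x) = x^3 - 118
f(4) = -54 < 0
f(5) = 7 > 0

Step 1: midpoint = (4.000000 + 5.000000)/2 = 4.500000
  f(4.500000) = -26.875000
  f(mid) < 0, so root is in [4.500000, 5.000000]

Step 2: midpoint = (4.500000 + 5.000000)/2 = 4.750000
  f(4.750000) = -10.828125
  f(mid) < 0, so root is in [4.750000, 5.000000]

Step 3: midpoint = (4.750000 + 5.000000)/2 = 4.875000
  f(4.875000) = -2.142578
  f(mid) < 0, so root is in [4.875000, 5.000000]

midpoint = 4.875000


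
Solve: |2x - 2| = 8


An absolute value equation |expr| = 8 gives two cases:
Case 1: 2x - 2 = 8
  2x = 10, so x = 5
Case 2: 2x - 2 = -8
  2x = -6, so x = -3

x = -3, x = 5


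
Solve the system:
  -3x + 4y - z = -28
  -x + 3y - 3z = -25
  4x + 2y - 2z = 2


Using Cramer's rule. Expand each determinant along the first row.
D  = (-3)*[3*(-2) - (-3)*2] - 4*[(-1)*(-2) - (-3)*4] + (-1)*[(-1)*2 - 3*4]
  = (-3)*(0) - 4*(14) + (-1)*(-14) = -42
Dx = (-28)*[3*(-2) - (-3)*2] - 4*[(-25)*(-2) - (-3)*2] + (-1)*[(-25)*2 - 3*2]
  = (-28)*(0) - 4*(56) + (-1)*(-56) = -168
Dy = (-3)*[(-25)*(-2) - (-3)*2] - (-28)*[(-1)*(-2) - (-3)*4] + (-1)*[(-1)*2 - (-25)*4]
  = (-3)*(56) - (-28)*(14) + (-1)*(98) = 126
Dz = (-3)*[3*2 - (-25)*2] - 4*[(-1)*2 - (-25)*4] + (-28)*[(-1)*2 - 3*4]
  = (-3)*(56) - 4*(98) + (-28)*(-14) = -168
x = Dx/D = -168/-42 = 4, y = Dy/D = 126/-42 = -3, z = Dz/D = -168/-42 = 4
Check eq1: (-3)(4) + (4)(-3) + (-1)(4) = -28 = -28 ✓
Check eq2: (-1)(4) + (3)(-3) + (-3)(4) = -25 = -25 ✓
Check eq3: (4)(4) + (2)(-3) + (-2)(4) = 2 = 2 ✓

x = 4, y = -3, z = 4


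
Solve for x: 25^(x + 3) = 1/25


Express both sides with the same base.
1/25 = 25^(-1)
Since the bases match, equate exponents: x + 3 = -1
So x = -1 - (3) = -4

x = -4


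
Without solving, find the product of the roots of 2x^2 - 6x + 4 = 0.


By Vieta's formulas for ax^2 + bx + c = 0:
  Sum of roots = -b/a
  Product of roots = c/a

Here a = 2, b = -6, c = 4
Sum = -(-6)/2 = 3
Product = 4/2 = 2

Product = 2


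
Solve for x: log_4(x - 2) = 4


Convert to exponential form: x - 2 = 4^4 = 256
x = 256 + 2 = 258
Check: log_4(258 - 2) = log_4(256) = log_4(256) = 4 ✓

x = 258


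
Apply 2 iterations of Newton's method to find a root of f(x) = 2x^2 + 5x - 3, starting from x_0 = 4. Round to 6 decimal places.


Newton's method: x_(n+1) = x_n - f(x_n)/f'(x_n)
f(x) = 2x^2 + 5x - 3
f'(x) = 4x + 5

Iteration 1:
  f(4.000000) = 49.000000
  f'(4.000000) = 21.000000
  x_1 = 4.000000 - (49.000000)/(21.000000) = 1.666667

Iteration 2:
  f(1.666667) = 10.888889
  f'(1.666667) = 11.666667
  x_2 = 1.666667 - (10.888889)/(11.666667) = 0.733333

x_2 = 0.733333


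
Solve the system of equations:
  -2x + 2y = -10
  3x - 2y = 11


Using Cramer's rule:
Determinant D = (-2)(-2) - (3)(2) = 4 - 6 = -2
Dx = (-10)(-2) - (11)(2) = 20 - 22 = -2
Dy = (-2)(11) - (3)(-10) = -22 + 30 = 8
x = Dx/D = -2/-2 = 1
y = Dy/D = 8/-2 = -4

x = 1, y = -4


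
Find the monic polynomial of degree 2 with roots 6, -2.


A monic polynomial with roots 6, -2 is:
p(x) = (x - 6)(x + 2)
After multiplying by (x - 6): x - 6
After multiplying by (x + 2): x^2 - 4x - 12

x^2 - 4x - 12


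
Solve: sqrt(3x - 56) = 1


Square both sides: 3x - 56 = 1^2 = 1
3x = 1 + 56 = 57
x = 19
Check: sqrt(3*19 - 56) = sqrt(1) = 1 ✓

x = 19


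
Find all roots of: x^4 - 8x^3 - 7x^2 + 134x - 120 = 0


Let p(x) = x^4 - 8x^3 - 7x^2 + 134x - 120. By the rational root theorem (leading coefficient 1), any rational root is an integer divisor of 120: try ±1, ±2, ... in turn.
Test x = 1: value = 0 ✓, so (x - 1) is a factor.
Synthetic division by (x - 1): bring down 1; 1(1) - 8 = -7; (-7)(1) - 7 = -14; (-14)(1) + 134 = 120; 120(1) - 120 = 0 → quotient x^3 - 7x^2 - 14x + 120, remainder 0.
Continue with the quotient x^3 - 7x^2 - 14x + 120 (candidates must divide 120; re-test x = 1 first in case it repeats).
Test x = 1: value = 100 ≠ 0.
Test x = -1: value = 126 ≠ 0.
Test x = 2: value = 72 ≠ 0.
Test x = -2: value = 112 ≠ 0.
Test x = 3: value = 42 ≠ 0.
Test x = -3: value = 72 ≠ 0.
Test x = 4: value = 16 ≠ 0.
Test x = -4: value = 0 ✓, so (x + 4) is a factor.
Synthetic division by (x + 4): bring down 1; 1(-4) - 7 = -11; (-11)(-4) - 14 = 30; 30(-4) + 120 = 0 → quotient x^2 - 11x + 30, remainder 0.
Solve the quadratic x^2 - 11x + 30 = 0: discriminant = (-11)^2 - 4(1)(30) = 121 - 120 = 1.
sqrt(1) = 1, so x = (11 ± 1)/2: x = 6 or x = 5.
Collecting all roots found:

x = -4, x = 1, x = 5, x = 6


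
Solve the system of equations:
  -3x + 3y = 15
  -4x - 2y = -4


Using Cramer's rule:
Determinant D = (-3)(-2) - (-4)(3) = 6 + 12 = 18
Dx = (15)(-2) - (-4)(3) = -30 + 12 = -18
Dy = (-3)(-4) - (-4)(15) = 12 + 60 = 72
x = Dx/D = -18/18 = -1
y = Dy/D = 72/18 = 4

x = -1, y = 4


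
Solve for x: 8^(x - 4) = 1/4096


Express both sides with the same base.
1/4096 = 8^(-4)
Since the bases match, equate exponents: x - 4 = -4
So x = -4 - (-4) = 0

x = 0


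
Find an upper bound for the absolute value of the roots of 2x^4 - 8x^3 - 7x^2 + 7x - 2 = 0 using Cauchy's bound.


Cauchy's bound: all roots r satisfy |r| <= 1 + max(|a_i/a_n|) for i = 0,...,n-1
where a_n is the leading coefficient.

Coefficients: [2, -8, -7, 7, -2]
Leading coefficient a_n = 2
Ratios |a_i/a_n|: 4, 7/2, 7/2, 1
Maximum ratio: 4
Cauchy's bound: |r| <= 1 + 4 = 5

Upper bound = 5


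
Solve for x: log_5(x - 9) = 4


Convert to exponential form: x - 9 = 5^4 = 625
x = 625 + 9 = 634
Check: log_5(634 - 9) = log_5(625) = log_5(625) = 4 ✓

x = 634


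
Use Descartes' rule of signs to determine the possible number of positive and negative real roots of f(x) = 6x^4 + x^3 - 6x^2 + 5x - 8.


Descartes' rule of signs:

For positive roots, count sign changes in f(x) = 6x^4 + x^3 - 6x^2 + 5x - 8:
Signs of coefficients: +, +, -, +, -
Number of sign changes: 3
Possible positive real roots: 3, 1

For negative roots, examine f(-x) = 6x^4 - x^3 - 6x^2 - 5x - 8:
Signs of coefficients: +, -, -, -, -
Number of sign changes: 1
Possible negative real roots: 1

Positive roots: 3 or 1; Negative roots: 1


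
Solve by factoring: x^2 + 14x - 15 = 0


We need two numbers that multiply to -15 and add to 14.
Those numbers are -1 and 15 (since (-1) * 15 = -15 and (-1) + 15 = 14).
So x^2 + 14x - 15 = (x - 1)(x + 15) = 0
Setting each factor to zero: x = 1 or x = -15

x = -15, x = 1


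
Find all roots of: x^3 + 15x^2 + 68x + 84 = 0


Let p(x) = x^3 + 15x^2 + 68x + 84. By the rational root theorem (leading coefficient 1), any rational root is an integer divisor of 84: try ±1, ±2, ... in turn.
Test x = 1: value = 168 ≠ 0.
Test x = -1: value = 30 ≠ 0.
Test x = 2: value = 288 ≠ 0.
Test x = -2: value = 0 ✓, so (x + 2) is a factor.
Synthetic division by (x + 2): bring down 1; 1(-2) + 15 = 13; 13(-2) + 68 = 42; 42(-2) + 84 = 0 → quotient x^2 + 13x + 42, remainder 0.
Solve the quadratic x^2 + 13x + 42 = 0: discriminant = 13^2 - 4(1)(42) = 169 - 168 = 1.
sqrt(1) = 1, so x = (-13 ± 1)/2: x = -6 or x = -7.
Collecting all roots found:

x = -7, x = -6, x = -2


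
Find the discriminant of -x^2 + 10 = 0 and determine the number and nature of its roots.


For ax^2 + bx + c = 0, discriminant D = b^2 - 4ac
Here a = -1, b = 0, c = 10
D = (0)^2 - 4(-1)(10) = 0 + 40 = 40

D = 40 > 0 but not a perfect square
The equation has 2 distinct real irrational roots.

Discriminant = 40, 2 distinct real irrational roots


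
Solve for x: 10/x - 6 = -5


Subtract -6 from both sides: 10/x = 1
Multiply both sides by x: 10 = 1 * x
Divide by 1: x = 10

x = 10


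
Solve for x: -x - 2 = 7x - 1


Starting with: -x - 2 = 7x - 1
Move all x terms to left: (-1 - 7)x = -1 + 2
Simplify: -8x = 1
Divide both sides by -8: x = -1/8

x = -1/8


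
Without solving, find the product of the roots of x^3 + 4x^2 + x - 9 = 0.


By Vieta's formulas for x^3 + bx^2 + cx + d = 0:
  r1 + r2 + r3 = -b/a = -4
  r1*r2 + r1*r3 + r2*r3 = c/a = 1
  r1*r2*r3 = -d/a = 9


Product = 9


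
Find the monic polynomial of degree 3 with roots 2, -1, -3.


A monic polynomial with roots 2, -1, -3 is:
p(x) = (x - 2)(x + 1)(x + 3)
After multiplying by (x - 2): x - 2
After multiplying by (x + 1): x^2 - x - 2
After multiplying by (x + 3): x^3 + 2x^2 - 5x - 6

x^3 + 2x^2 - 5x - 6


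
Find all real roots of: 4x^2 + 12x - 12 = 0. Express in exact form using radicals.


Using the quadratic formula: x = (-b ± sqrt(b^2 - 4ac)) / (2a)
Here a = 4, b = 12, c = -12
Discriminant = b^2 - 4ac = 12^2 - 4(4)(-12) = 144 + 192 = 336
Since discriminant = 336 > 0, there are two real roots.
x = (-12 ± 4*sqrt(21)) / 8
Simplifying: x = (-3 ± sqrt(21)) / 2
Numerically: x ≈ 0.7913 or x ≈ -3.7913

x = (-3 + sqrt(21)) / 2 or x = (-3 - sqrt(21)) / 2


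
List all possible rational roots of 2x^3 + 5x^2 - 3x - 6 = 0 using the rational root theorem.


Rational root theorem: possible roots are ±p/q where:
  p divides the constant term (-6): p ∈ {1, 2, 3, 6}
  q divides the leading coefficient (2): q ∈ {1, 2}

All possible rational roots: -6, -3, -2, -3/2, -1, -1/2, 1/2, 1, 3/2, 2, 3, 6

-6, -3, -2, -3/2, -1, -1/2, 1/2, 1, 3/2, 2, 3, 6


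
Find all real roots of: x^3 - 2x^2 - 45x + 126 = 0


Let p(x) = x^3 - 2x^2 - 45x + 126. By the rational root theorem (leading coefficient 1), any rational root is an integer divisor of 126: try ±1, ±2, ... in turn.
Test x = 1: value = 80 ≠ 0.
Test x = -1: value = 168 ≠ 0.
Test x = 2: value = 36 ≠ 0.
Test x = -2: value = 200 ≠ 0.
Test x = 3: value = 0 ✓, so (x - 3) is a factor.
Synthetic division by (x - 3): bring down 1; 1(3) - 2 = 1; 1(3) - 45 = -42; (-42)(3) + 126 = 0 → quotient x^2 + x - 42, remainder 0.
Solve the quadratic x^2 + x - 42 = 0: discriminant = 1^2 - 4(1)(-42) = 1 + 168 = 169.
sqrt(169) = 13, so x = (-1 ± 13)/2: x = 6 or x = -7.

x = -7, x = 3, x = 6


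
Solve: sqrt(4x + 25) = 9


Square both sides: 4x + 25 = 9^2 = 81
4x = 81 - 25 = 56
x = 14
Check: sqrt(4*14 + 25) = sqrt(81) = 9 ✓

x = 14


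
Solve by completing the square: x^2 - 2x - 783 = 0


Start: x^2 - 2x - 783 = 0
Move constant: x^2 - 2x = 783
Half of -2 is -1, squared is 1
Add 1 to both sides: x^2 - 2x + 1 = 784
(x - 1)^2 = 784
x - 1 = ±28
x = 1 + 28 = 29 or x = 1 - 28 = -27

x = -27, x = 29


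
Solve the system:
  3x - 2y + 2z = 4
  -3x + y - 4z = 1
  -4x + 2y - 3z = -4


Using Cramer's rule. Expand each determinant along the first row.
D  = 3*[1*(-3) - (-4)*2] - (-2)*[(-3)*(-3) - (-4)*(-4)] + 2*[(-3)*2 - 1*(-4)]
  = 3*(5) - (-2)*(-7) + 2*(-2) = -3
Dx = 4*[1*(-3) - (-4)*2] - (-2)*[1*(-3) - (-4)*(-4)] + 2*[1*2 - 1*(-4)]
  = 4*(5) - (-2)*(-19) + 2*(6) = -6
Dy = 3*[1*(-3) - (-4)*(-4)] - 4*[(-3)*(-3) - (-4)*(-4)] + 2*[(-3)*(-4) - 1*(-4)]
  = 3*(-19) - 4*(-7) + 2*(16) = 3
Dz = 3*[1*(-4) - 1*2] - (-2)*[(-3)*(-4) - 1*(-4)] + 4*[(-3)*2 - 1*(-4)]
  = 3*(-6) - (-2)*(16) + 4*(-2) = 6
x = Dx/D = -6/-3 = 2, y = Dy/D = 3/-3 = -1, z = Dz/D = 6/-3 = -2
Check eq1: (3)(2) + (-2)(-1) + (2)(-2) = 4 = 4 ✓
Check eq2: (-3)(2) + (1)(-1) + (-4)(-2) = 1 = 1 ✓
Check eq3: (-4)(2) + (2)(-1) + (-3)(-2) = -4 = -4 ✓

x = 2, y = -1, z = -2


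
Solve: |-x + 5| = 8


An absolute value equation |expr| = 8 gives two cases:
Case 1: -x + 5 = 8
  -x = 3, so x = -3
Case 2: -x + 5 = -8
  -x = -13, so x = 13

x = -3, x = 13


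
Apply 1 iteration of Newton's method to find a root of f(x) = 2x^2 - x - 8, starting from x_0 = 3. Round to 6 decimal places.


Newton's method: x_(n+1) = x_n - f(x_n)/f'(x_n)
f(x) = 2x^2 - x - 8
f'(x) = 4x - 1

Iteration 1:
  f(3.000000) = 7.000000
  f'(3.000000) = 11.000000
  x_1 = 3.000000 - (7.000000)/(11.000000) = 2.363636

x_1 = 2.363636


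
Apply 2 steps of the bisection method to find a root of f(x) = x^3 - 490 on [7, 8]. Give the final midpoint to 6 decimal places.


f(x) = x^3 - 490
f(7) = -147 < 0
f(8) = 22 > 0

Step 1: midpoint = (7.000000 + 8.000000)/2 = 7.500000
  f(7.500000) = -68.125000
  f(mid) < 0, so root is in [7.500000, 8.000000]

Step 2: midpoint = (7.500000 + 8.000000)/2 = 7.750000
  f(7.750000) = -24.515625
  f(mid) < 0, so root is in [7.750000, 8.000000]

midpoint = 7.750000


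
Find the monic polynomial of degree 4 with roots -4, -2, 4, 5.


A monic polynomial with roots -4, -2, 4, 5 is:
p(x) = (x + 4)(x + 2)(x - 4)(x - 5)
After multiplying by (x + 4): x + 4
After multiplying by (x + 2): x^2 + 6x + 8
After multiplying by (x - 4): x^3 + 2x^2 - 16x - 32
After multiplying by (x - 5): x^4 - 3x^3 - 26x^2 + 48x + 160

x^4 - 3x^3 - 26x^2 + 48x + 160


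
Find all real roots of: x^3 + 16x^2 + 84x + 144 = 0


Let p(x) = x^3 + 16x^2 + 84x + 144. By the rational root theorem (leading coefficient 1), any rational root is an integer divisor of 144: try ±1, ±2, ... in turn.
Test x = 1: value = 245 ≠ 0.
Test x = -1: value = 75 ≠ 0.
Test x = 2: value = 384 ≠ 0.
Test x = -2: value = 32 ≠ 0.
Test x = 3: value = 567 ≠ 0.
Test x = -3: value = 9 ≠ 0.
Test x = 4: value = 800 ≠ 0.
Test x = -4: value = 0 ✓, so (x + 4) is a factor.
Synthetic division by (x + 4): bring down 1; 1(-4) + 16 = 12; 12(-4) + 84 = 36; 36(-4) + 144 = 0 → quotient x^2 + 12x + 36, remainder 0.
Solve the quadratic x^2 + 12x + 36 = 0: discriminant = 12^2 - 4(1)(36) = 144 - 144 = 0.
Discriminant = 0, so a double root: x = -12/2 = -6.

x = -6 (multiplicity 2), x = -4


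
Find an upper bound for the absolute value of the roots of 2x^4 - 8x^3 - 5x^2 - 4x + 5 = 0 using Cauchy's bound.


Cauchy's bound: all roots r satisfy |r| <= 1 + max(|a_i/a_n|) for i = 0,...,n-1
where a_n is the leading coefficient.

Coefficients: [2, -8, -5, -4, 5]
Leading coefficient a_n = 2
Ratios |a_i/a_n|: 4, 5/2, 2, 5/2
Maximum ratio: 4
Cauchy's bound: |r| <= 1 + 4 = 5

Upper bound = 5


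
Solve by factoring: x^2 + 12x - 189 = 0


We need two numbers that multiply to -189 and add to 12.
Those numbers are 21 and -9 (since 21 * (-9) = -189 and 21 + (-9) = 12).
So x^2 + 12x - 189 = (x + 21)(x - 9) = 0
Setting each factor to zero: x = -21 or x = 9

x = -21, x = 9


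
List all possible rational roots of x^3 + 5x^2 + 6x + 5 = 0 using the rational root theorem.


Rational root theorem: possible roots are ±p/q where:
  p divides the constant term (5): p ∈ {1, 5}
  q divides the leading coefficient (1): q ∈ {1}

All possible rational roots: -5, -1, 1, 5

-5, -1, 1, 5


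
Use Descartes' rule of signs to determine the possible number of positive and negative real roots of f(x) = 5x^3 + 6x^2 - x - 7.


Descartes' rule of signs:

For positive roots, count sign changes in f(x) = 5x^3 + 6x^2 - x - 7:
Signs of coefficients: +, +, -, -
Number of sign changes: 1
Possible positive real roots: 1

For negative roots, examine f(-x) = -5x^3 + 6x^2 + x - 7:
Signs of coefficients: -, +, +, -
Number of sign changes: 2
Possible negative real roots: 2, 0

Positive roots: 1; Negative roots: 2 or 0


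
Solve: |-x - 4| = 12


An absolute value equation |expr| = 12 gives two cases:
Case 1: -x - 4 = 12
  -x = 16, so x = -16
Case 2: -x - 4 = -12
  -x = -8, so x = 8

x = -16, x = 8


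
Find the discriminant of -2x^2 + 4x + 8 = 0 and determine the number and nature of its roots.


For ax^2 + bx + c = 0, discriminant D = b^2 - 4ac
Here a = -2, b = 4, c = 8
D = (4)^2 - 4(-2)(8) = 16 + 64 = 80

D = 80 > 0 but not a perfect square
The equation has 2 distinct real irrational roots.

Discriminant = 80, 2 distinct real irrational roots


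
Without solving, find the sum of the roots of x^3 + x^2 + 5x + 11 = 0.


By Vieta's formulas for x^3 + bx^2 + cx + d = 0:
  r1 + r2 + r3 = -b/a = -1
  r1*r2 + r1*r3 + r2*r3 = c/a = 5
  r1*r2*r3 = -d/a = -11


Sum = -1


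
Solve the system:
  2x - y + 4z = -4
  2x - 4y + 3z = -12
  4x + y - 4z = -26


Using Cramer's rule. Expand each determinant along the first row.
D  = 2*[(-4)*(-4) - 3*1] - (-1)*[2*(-4) - 3*4] + 4*[2*1 - (-4)*4]
  = 2*(13) - (-1)*(-20) + 4*(18) = 78
Dx = (-4)*[(-4)*(-4) - 3*1] - (-1)*[(-12)*(-4) - 3*(-26)] + 4*[(-12)*1 - (-4)*(-26)]
  = (-4)*(13) - (-1)*(126) + 4*(-116) = -390
Dy = 2*[(-12)*(-4) - 3*(-26)] - (-4)*[2*(-4) - 3*4] + 4*[2*(-26) - (-12)*4]
  = 2*(126) - (-4)*(-20) + 4*(-4) = 156
Dz = 2*[(-4)*(-26) - (-12)*1] - (-1)*[2*(-26) - (-12)*4] + (-4)*[2*1 - (-4)*4]
  = 2*(116) - (-1)*(-4) + (-4)*(18) = 156
x = Dx/D = -390/78 = -5, y = Dy/D = 156/78 = 2, z = Dz/D = 156/78 = 2
Check eq1: (2)(-5) + (-1)(2) + (4)(2) = -4 = -4 ✓
Check eq2: (2)(-5) + (-4)(2) + (3)(2) = -12 = -12 ✓
Check eq3: (4)(-5) + (1)(2) + (-4)(2) = -26 = -26 ✓

x = -5, y = 2, z = 2


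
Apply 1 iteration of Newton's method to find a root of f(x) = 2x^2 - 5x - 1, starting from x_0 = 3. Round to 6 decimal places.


Newton's method: x_(n+1) = x_n - f(x_n)/f'(x_n)
f(x) = 2x^2 - 5x - 1
f'(x) = 4x - 5

Iteration 1:
  f(3.000000) = 2.000000
  f'(3.000000) = 7.000000
  x_1 = 3.000000 - (2.000000)/(7.000000) = 2.714286

x_1 = 2.714286


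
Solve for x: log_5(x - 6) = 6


Convert to exponential form: x - 6 = 5^6 = 15625
x = 15625 + 6 = 15631
Check: log_5(15631 - 6) = log_5(15625) = log_5(15625) = 6 ✓

x = 15631


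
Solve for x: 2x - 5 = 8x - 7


Starting with: 2x - 5 = 8x - 7
Move all x terms to left: (2 - 8)x = -7 + 5
Simplify: -6x = -2
Divide both sides by -6: x = 1/3

x = 1/3


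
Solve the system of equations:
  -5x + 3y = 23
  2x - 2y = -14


Using Cramer's rule:
Determinant D = (-5)(-2) - (2)(3) = 10 - 6 = 4
Dx = (23)(-2) - (-14)(3) = -46 + 42 = -4
Dy = (-5)(-14) - (2)(23) = 70 - 46 = 24
x = Dx/D = -4/4 = -1
y = Dy/D = 24/4 = 6

x = -1, y = 6


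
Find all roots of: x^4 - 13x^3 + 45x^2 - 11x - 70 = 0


Let p(x) = x^4 - 13x^3 + 45x^2 - 11x - 70. By the rational root theorem (leading coefficient 1), any rational root is an integer divisor of 70: try ±1, ±2, ... in turn.
Test x = 1: value = -48 ≠ 0.
Test x = -1: value = 0 ✓, so (x + 1) is a factor.
Synthetic division by (x + 1): bring down 1; 1(-1) - 13 = -14; (-14)(-1) + 45 = 59; 59(-1) - 11 = -70; (-70)(-1) - 70 = 0 → quotient x^3 - 14x^2 + 59x - 70, remainder 0.
Continue with the quotient x^3 - 14x^2 + 59x - 70 (candidates must divide 70; re-test x = -1 first in case it repeats).
Test x = -1: value = -144 ≠ 0.
Test x = 2: value = 0 ✓, so (x - 2) is a factor.
Synthetic division by (x - 2): bring down 1; 1(2) - 14 = -12; (-12)(2) + 59 = 35; 35(2) - 70 = 0 → quotient x^2 - 12x + 35, remainder 0.
Solve the quadratic x^2 - 12x + 35 = 0: discriminant = (-12)^2 - 4(1)(35) = 144 - 140 = 4.
sqrt(4) = 2, so x = (12 ± 2)/2: x = 7 or x = 5.
Collecting all roots found:

x = -1, x = 2, x = 5, x = 7


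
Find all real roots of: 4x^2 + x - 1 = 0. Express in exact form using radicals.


Using the quadratic formula: x = (-b ± sqrt(b^2 - 4ac)) / (2a)
Here a = 4, b = 1, c = -1
Discriminant = b^2 - 4ac = 1^2 - 4(4)(-1) = 1 + 16 = 17
Since discriminant = 17 > 0, there are two real roots.
x = (-1 ± sqrt(17)) / 8
Numerically: x ≈ 0.3904 or x ≈ -0.6404

x = (-1 + sqrt(17)) / 8 or x = (-1 - sqrt(17)) / 8


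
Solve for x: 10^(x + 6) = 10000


Express both sides with the same base.
10000 = 10^4
Since the bases match, equate exponents: x + 6 = 4
So x = 4 - (6) = -2

x = -2


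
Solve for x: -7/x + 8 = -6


Subtract 8 from both sides: -7/x = -14
Multiply both sides by x: -7 = -14 * x
Divide by -14: x = 1/2

x = 1/2


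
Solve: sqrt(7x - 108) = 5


Square both sides: 7x - 108 = 5^2 = 25
7x = 25 + 108 = 133
x = 19
Check: sqrt(7*19 - 108) = sqrt(25) = 5 ✓

x = 19


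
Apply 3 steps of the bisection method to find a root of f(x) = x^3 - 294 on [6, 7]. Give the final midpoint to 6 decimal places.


f(x) = x^3 - 294
f(6) = -78 < 0
f(7) = 49 > 0

Step 1: midpoint = (6.000000 + 7.000000)/2 = 6.500000
  f(6.500000) = -19.375000
  f(mid) < 0, so root is in [6.500000, 7.000000]

Step 2: midpoint = (6.500000 + 7.000000)/2 = 6.750000
  f(6.750000) = 13.546875
  f(mid) > 0, so root is in [6.500000, 6.750000]

Step 3: midpoint = (6.500000 + 6.750000)/2 = 6.625000
  f(6.625000) = -3.224609
  f(mid) < 0, so root is in [6.625000, 6.750000]

midpoint = 6.625000


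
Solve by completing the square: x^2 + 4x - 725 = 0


Start: x^2 + 4x - 725 = 0
Move constant: x^2 + 4x = 725
Half of 4 is 2, squared is 4
Add 4 to both sides: x^2 + 4x + 4 = 729
(x + 2)^2 = 729
x + 2 = ±27
x = -2 + 27 = 25 or x = -2 - 27 = -29

x = -29, x = 25


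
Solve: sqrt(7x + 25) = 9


Square both sides: 7x + 25 = 9^2 = 81
7x = 81 - 25 = 56
x = 8
Check: sqrt(7*8 + 25) = sqrt(81) = 9 ✓

x = 8


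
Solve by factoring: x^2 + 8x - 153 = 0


We need two numbers that multiply to -153 and add to 8.
Those numbers are 17 and -9 (since 17 * (-9) = -153 and 17 + (-9) = 8).
So x^2 + 8x - 153 = (x + 17)(x - 9) = 0
Setting each factor to zero: x = -17 or x = 9

x = -17, x = 9


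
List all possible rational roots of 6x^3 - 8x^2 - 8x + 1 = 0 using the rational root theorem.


Rational root theorem: possible roots are ±p/q where:
  p divides the constant term (1): p ∈ {1}
  q divides the leading coefficient (6): q ∈ {1, 2, 3, 6}

All possible rational roots: -1, -1/2, -1/3, -1/6, 1/6, 1/3, 1/2, 1

-1, -1/2, -1/3, -1/6, 1/6, 1/3, 1/2, 1


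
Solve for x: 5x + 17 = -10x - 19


Starting with: 5x + 17 = -10x - 19
Move all x terms to left: (5 + 10)x = -19 - 17
Simplify: 15x = -36
Divide both sides by 15: x = -12/5

x = -12/5


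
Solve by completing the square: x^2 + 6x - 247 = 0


Start: x^2 + 6x - 247 = 0
Move constant: x^2 + 6x = 247
Half of 6 is 3, squared is 9
Add 9 to both sides: x^2 + 6x + 9 = 256
(x + 3)^2 = 256
x + 3 = ±16
x = -3 + 16 = 13 or x = -3 - 16 = -19

x = -19, x = 13


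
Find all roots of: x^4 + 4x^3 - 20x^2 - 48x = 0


The constant term is 0, so x = 0 is a root. Factor out x:
  x^3 + 4x^2 - 20x - 48 = 0
Let p(x) = x^3 + 4x^2 - 20x - 48. By the rational root theorem (leading coefficient 1), any rational root is an integer divisor of 48: try ±1, ±2, ... in turn.
Test x = 1: value = -63 ≠ 0.
Test x = -1: value = -25 ≠ 0.
Test x = 2: value = -64 ≠ 0.
Test x = -2: value = 0 ✓, so (x + 2) is a factor.
Synthetic division by (x + 2): bring down 1; 1(-2) + 4 = 2; 2(-2) - 20 = -24; (-24)(-2) - 48 = 0 → quotient x^2 + 2x - 24, remainder 0.
Solve the quadratic x^2 + 2x - 24 = 0: discriminant = 2^2 - 4(1)(-24) = 4 + 96 = 100.
sqrt(100) = 10, so x = (-2 ± 10)/2: x = 4 or x = -6.
Collecting all roots found:

x = -6, x = -2, x = 0, x = 4


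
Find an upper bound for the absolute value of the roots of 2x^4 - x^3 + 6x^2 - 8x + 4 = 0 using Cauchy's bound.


Cauchy's bound: all roots r satisfy |r| <= 1 + max(|a_i/a_n|) for i = 0,...,n-1
where a_n is the leading coefficient.

Coefficients: [2, -1, 6, -8, 4]
Leading coefficient a_n = 2
Ratios |a_i/a_n|: 1/2, 3, 4, 2
Maximum ratio: 4
Cauchy's bound: |r| <= 1 + 4 = 5

Upper bound = 5


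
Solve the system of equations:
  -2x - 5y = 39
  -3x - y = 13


Using Cramer's rule:
Determinant D = (-2)(-1) - (-3)(-5) = 2 - 15 = -13
Dx = (39)(-1) - (13)(-5) = -39 + 65 = 26
Dy = (-2)(13) - (-3)(39) = -26 + 117 = 91
x = Dx/D = 26/-13 = -2
y = Dy/D = 91/-13 = -7

x = -2, y = -7


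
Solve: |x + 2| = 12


An absolute value equation |expr| = 12 gives two cases:
Case 1: x + 2 = 12
  x = 10, so x = 10
Case 2: x + 2 = -12
  x = -14, so x = -14

x = -14, x = 10


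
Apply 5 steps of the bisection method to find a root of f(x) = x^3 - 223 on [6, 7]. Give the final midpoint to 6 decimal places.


f(x) = x^3 - 223
f(6) = -7 < 0
f(7) = 120 > 0

Step 1: midpoint = (6.000000 + 7.000000)/2 = 6.500000
  f(6.500000) = 51.625000
  f(mid) > 0, so root is in [6.000000, 6.500000]

Step 2: midpoint = (6.000000 + 6.500000)/2 = 6.250000
  f(6.250000) = 21.140625
  f(mid) > 0, so root is in [6.000000, 6.250000]

Step 3: midpoint = (6.000000 + 6.250000)/2 = 6.125000
  f(6.125000) = 6.783203
  f(mid) > 0, so root is in [6.000000, 6.125000]

Step 4: midpoint = (6.000000 + 6.125000)/2 = 6.062500
  f(6.062500) = -0.179443
  f(mid) < 0, so root is in [6.062500, 6.125000]

Step 5: midpoint = (6.062500 + 6.125000)/2 = 6.093750
  f(6.093750) = 3.284027
  f(mid) > 0, so root is in [6.062500, 6.093750]

midpoint = 6.093750


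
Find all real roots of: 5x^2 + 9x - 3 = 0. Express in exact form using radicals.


Using the quadratic formula: x = (-b ± sqrt(b^2 - 4ac)) / (2a)
Here a = 5, b = 9, c = -3
Discriminant = b^2 - 4ac = 9^2 - 4(5)(-3) = 81 + 60 = 141
Since discriminant = 141 > 0, there are two real roots.
x = (-9 ± sqrt(141)) / 10
Numerically: x ≈ 0.2874 or x ≈ -2.0874

x = (-9 + sqrt(141)) / 10 or x = (-9 - sqrt(141)) / 10


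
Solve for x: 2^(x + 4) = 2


Express both sides with the same base.
2 = 2^1
Since the bases match, equate exponents: x + 4 = 1
So x = 1 - (4) = -3

x = -3


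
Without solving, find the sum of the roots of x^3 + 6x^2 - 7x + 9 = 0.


By Vieta's formulas for x^3 + bx^2 + cx + d = 0:
  r1 + r2 + r3 = -b/a = -6
  r1*r2 + r1*r3 + r2*r3 = c/a = -7
  r1*r2*r3 = -d/a = -9


Sum = -6


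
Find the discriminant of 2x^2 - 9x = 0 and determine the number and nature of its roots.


For ax^2 + bx + c = 0, discriminant D = b^2 - 4ac
Here a = 2, b = -9, c = 0
D = (-9)^2 - 4(2)(0) = 81 - 0 = 81

D = 81 > 0 and is a perfect square (sqrt = 9)
The equation has 2 distinct real rational roots.

Discriminant = 81, 2 distinct real rational roots


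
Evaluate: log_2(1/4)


We need the exponent such that 2^? = 1/4
2^(-2) = 1/2^2 = 1/4
Therefore log_2(1/4) = -2

-2


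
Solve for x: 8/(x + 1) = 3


Multiply both sides by (x + 1): 8 = 3(x + 1)
Distribute: 8 = 3x + 3
3x = 8 - 3 = 5
x = 5/3

x = 5/3


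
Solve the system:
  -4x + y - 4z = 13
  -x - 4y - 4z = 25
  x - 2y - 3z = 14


Using Cramer's rule. Expand each determinant along the first row.
D  = (-4)*[(-4)*(-3) - (-4)*(-2)] - 1*[(-1)*(-3) - (-4)*1] + (-4)*[(-1)*(-2) - (-4)*1]
  = (-4)*(4) - 1*(7) + (-4)*(6) = -47
Dx = 13*[(-4)*(-3) - (-4)*(-2)] - 1*[25*(-3) - (-4)*14] + (-4)*[25*(-2) - (-4)*14]
  = 13*(4) - 1*(-19) + (-4)*(6) = 47
Dy = (-4)*[25*(-3) - (-4)*14] - 13*[(-1)*(-3) - (-4)*1] + (-4)*[(-1)*14 - 25*1]
  = (-4)*(-19) - 13*(7) + (-4)*(-39) = 141
Dz = (-4)*[(-4)*14 - 25*(-2)] - 1*[(-1)*14 - 25*1] + 13*[(-1)*(-2) - (-4)*1]
  = (-4)*(-6) - 1*(-39) + 13*(6) = 141
x = Dx/D = 47/-47 = -1, y = Dy/D = 141/-47 = -3, z = Dz/D = 141/-47 = -3
Check eq1: (-4)(-1) + (1)(-3) + (-4)(-3) = 13 = 13 ✓
Check eq2: (-1)(-1) + (-4)(-3) + (-4)(-3) = 25 = 25 ✓
Check eq3: (1)(-1) + (-2)(-3) + (-3)(-3) = 14 = 14 ✓

x = -1, y = -3, z = -3


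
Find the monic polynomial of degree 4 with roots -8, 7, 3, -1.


A monic polynomial with roots -8, 7, 3, -1 is:
p(x) = (x + 8)(x - 7)(x - 3)(x + 1)
After multiplying by (x + 8): x + 8
After multiplying by (x - 7): x^2 + x - 56
After multiplying by (x - 3): x^3 - 2x^2 - 59x + 168
After multiplying by (x + 1): x^4 - x^3 - 61x^2 + 109x + 168

x^4 - x^3 - 61x^2 + 109x + 168


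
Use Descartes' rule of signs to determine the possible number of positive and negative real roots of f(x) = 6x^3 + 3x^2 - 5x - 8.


Descartes' rule of signs:

For positive roots, count sign changes in f(x) = 6x^3 + 3x^2 - 5x - 8:
Signs of coefficients: +, +, -, -
Number of sign changes: 1
Possible positive real roots: 1

For negative roots, examine f(-x) = -6x^3 + 3x^2 + 5x - 8:
Signs of coefficients: -, +, +, -
Number of sign changes: 2
Possible negative real roots: 2, 0

Positive roots: 1; Negative roots: 2 or 0


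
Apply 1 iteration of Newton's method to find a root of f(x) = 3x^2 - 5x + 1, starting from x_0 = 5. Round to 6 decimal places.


Newton's method: x_(n+1) = x_n - f(x_n)/f'(x_n)
f(x) = 3x^2 - 5x + 1
f'(x) = 6x - 5

Iteration 1:
  f(5.000000) = 51.000000
  f'(5.000000) = 25.000000
  x_1 = 5.000000 - (51.000000)/(25.000000) = 2.960000

x_1 = 2.960000


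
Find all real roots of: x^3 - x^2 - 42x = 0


The constant term is 0, so x = 0 is a root. Factor out x:
  x(x^2 - x - 42) = 0
Solve the quadratic x^2 - x - 42 = 0: discriminant = (-1)^2 - 4(1)(-42) = 1 + 168 = 169.
sqrt(169) = 13, so x = (1 ± 13)/2: x = 7 or x = -6.

x = -6, x = 0, x = 7


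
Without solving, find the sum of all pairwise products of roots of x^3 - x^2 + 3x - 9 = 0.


By Vieta's formulas for x^3 + bx^2 + cx + d = 0:
  r1 + r2 + r3 = -b/a = 1
  r1*r2 + r1*r3 + r2*r3 = c/a = 3
  r1*r2*r3 = -d/a = 9


Sum of pairwise products = 3


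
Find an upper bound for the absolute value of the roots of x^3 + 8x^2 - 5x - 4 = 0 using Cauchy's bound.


Cauchy's bound: all roots r satisfy |r| <= 1 + max(|a_i/a_n|) for i = 0,...,n-1
where a_n is the leading coefficient.

Coefficients: [1, 8, -5, -4]
Leading coefficient a_n = 1
Ratios |a_i/a_n|: 8, 5, 4
Maximum ratio: 8
Cauchy's bound: |r| <= 1 + 8 = 9

Upper bound = 9


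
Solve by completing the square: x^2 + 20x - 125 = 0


Start: x^2 + 20x - 125 = 0
Move constant: x^2 + 20x = 125
Half of 20 is 10, squared is 100
Add 100 to both sides: x^2 + 20x + 100 = 225
(x + 10)^2 = 225
x + 10 = ±15
x = -10 + 15 = 5 or x = -10 - 15 = -25

x = -25, x = 5


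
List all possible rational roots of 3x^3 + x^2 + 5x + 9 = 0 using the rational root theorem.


Rational root theorem: possible roots are ±p/q where:
  p divides the constant term (9): p ∈ {1, 3, 9}
  q divides the leading coefficient (3): q ∈ {1, 3}

All possible rational roots: -9, -3, -1, -1/3, 1/3, 1, 3, 9

-9, -3, -1, -1/3, 1/3, 1, 3, 9


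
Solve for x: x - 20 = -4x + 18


Starting with: x - 20 = -4x + 18
Move all x terms to left: (1 + 4)x = 18 + 20
Simplify: 5x = 38
Divide both sides by 5: x = 38/5

x = 38/5


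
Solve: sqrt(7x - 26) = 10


Square both sides: 7x - 26 = 10^2 = 100
7x = 100 + 26 = 126
x = 18
Check: sqrt(7*18 - 26) = sqrt(100) = 10 ✓

x = 18


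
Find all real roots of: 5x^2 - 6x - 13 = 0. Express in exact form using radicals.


Using the quadratic formula: x = (-b ± sqrt(b^2 - 4ac)) / (2a)
Here a = 5, b = -6, c = -13
Discriminant = b^2 - 4ac = (-6)^2 - 4(5)(-13) = 36 + 260 = 296
Since discriminant = 296 > 0, there are two real roots.
x = (6 ± 2*sqrt(74)) / 10
Simplifying: x = (3 ± sqrt(74)) / 5
Numerically: x ≈ 2.3205 or x ≈ -1.1205

x = (3 + sqrt(74)) / 5 or x = (3 - sqrt(74)) / 5


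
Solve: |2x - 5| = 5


An absolute value equation |expr| = 5 gives two cases:
Case 1: 2x - 5 = 5
  2x = 10, so x = 5
Case 2: 2x - 5 = -5
  2x = 0, so x = 0

x = 0, x = 5


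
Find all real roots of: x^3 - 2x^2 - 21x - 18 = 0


Let p(x) = x^3 - 2x^2 - 21x - 18. By the rational root theorem (leading coefficient 1), any rational root is an integer divisor of 18: try ±1, ±2, ... in turn.
Test x = 1: value = -40 ≠ 0.
Test x = -1: value = 0 ✓, so (x + 1) is a factor.
Synthetic division by (x + 1): bring down 1; 1(-1) - 2 = -3; (-3)(-1) - 21 = -18; (-18)(-1) - 18 = 0 → quotient x^2 - 3x - 18, remainder 0.
Solve the quadratic x^2 - 3x - 18 = 0: discriminant = (-3)^2 - 4(1)(-18) = 9 + 72 = 81.
sqrt(81) = 9, so x = (3 ± 9)/2: x = 6 or x = -3.

x = -3, x = -1, x = 6


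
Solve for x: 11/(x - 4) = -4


Multiply both sides by (x - 4): 11 = -4(x - 4)
Distribute: 11 = -4x + 16
-4x = 11 - 16 = -5
x = 5/4

x = 5/4


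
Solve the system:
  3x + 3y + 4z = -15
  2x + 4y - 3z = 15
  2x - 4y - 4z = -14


Using Cramer's rule. Expand each determinant along the first row.
D  = 3*[4*(-4) - (-3)*(-4)] - 3*[2*(-4) - (-3)*2] + 4*[2*(-4) - 4*2]
  = 3*(-28) - 3*(-2) + 4*(-16) = -142
Dx = (-15)*[4*(-4) - (-3)*(-4)] - 3*[15*(-4) - (-3)*(-14)] + 4*[15*(-4) - 4*(-14)]
  = (-15)*(-28) - 3*(-102) + 4*(-4) = 710
Dy = 3*[15*(-4) - (-3)*(-14)] - (-15)*[2*(-4) - (-3)*2] + 4*[2*(-14) - 15*2]
  = 3*(-102) - (-15)*(-2) + 4*(-58) = -568
Dz = 3*[4*(-14) - 15*(-4)] - 3*[2*(-14) - 15*2] + (-15)*[2*(-4) - 4*2]
  = 3*(4) - 3*(-58) + (-15)*(-16) = 426
x = Dx/D = 710/-142 = -5, y = Dy/D = -568/-142 = 4, z = Dz/D = 426/-142 = -3
Check eq1: (3)(-5) + (3)(4) + (4)(-3) = -15 = -15 ✓
Check eq2: (2)(-5) + (4)(4) + (-3)(-3) = 15 = 15 ✓
Check eq3: (2)(-5) + (-4)(4) + (-4)(-3) = -14 = -14 ✓

x = -5, y = 4, z = -3


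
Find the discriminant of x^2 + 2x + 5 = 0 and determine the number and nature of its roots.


For ax^2 + bx + c = 0, discriminant D = b^2 - 4ac
Here a = 1, b = 2, c = 5
D = (2)^2 - 4(1)(5) = 4 - 20 = -16

D = -16 < 0
The equation has no real roots (2 complex conjugate roots).

Discriminant = -16, no real roots (2 complex conjugate roots)


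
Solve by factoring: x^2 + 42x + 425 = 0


We need two numbers that multiply to 425 and add to 42.
Those numbers are 17 and 25 (since 17 * 25 = 425 and 17 + 25 = 42).
So x^2 + 42x + 425 = (x + 17)(x + 25) = 0
Setting each factor to zero: x = -17 or x = -25

x = -25, x = -17


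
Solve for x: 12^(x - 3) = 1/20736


Express both sides with the same base.
1/20736 = 12^(-4)
Since the bases match, equate exponents: x - 3 = -4
So x = -4 - (-3) = -1

x = -1


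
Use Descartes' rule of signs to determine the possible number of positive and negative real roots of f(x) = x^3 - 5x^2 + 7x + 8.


Descartes' rule of signs:

For positive roots, count sign changes in f(x) = x^3 - 5x^2 + 7x + 8:
Signs of coefficients: +, -, +, +
Number of sign changes: 2
Possible positive real roots: 2, 0

For negative roots, examine f(-x) = -x^3 - 5x^2 - 7x + 8:
Signs of coefficients: -, -, -, +
Number of sign changes: 1
Possible negative real roots: 1

Positive roots: 2 or 0; Negative roots: 1


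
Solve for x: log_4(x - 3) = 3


Convert to exponential form: x - 3 = 4^3 = 64
x = 64 + 3 = 67
Check: log_4(67 - 3) = log_4(64) = log_4(64) = 3 ✓

x = 67


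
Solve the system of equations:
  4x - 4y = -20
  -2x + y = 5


Using Cramer's rule:
Determinant D = (4)(1) - (-2)(-4) = 4 - 8 = -4
Dx = (-20)(1) - (5)(-4) = -20 + 20 = 0
Dy = (4)(5) - (-2)(-20) = 20 - 40 = -20
x = Dx/D = 0/-4 = 0
y = Dy/D = -20/-4 = 5

x = 0, y = 5


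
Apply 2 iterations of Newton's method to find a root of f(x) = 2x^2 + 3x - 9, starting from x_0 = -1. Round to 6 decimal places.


Newton's method: x_(n+1) = x_n - f(x_n)/f'(x_n)
f(x) = 2x^2 + 3x - 9
f'(x) = 4x + 3

Iteration 1:
  f(-1.000000) = -10.000000
  f'(-1.000000) = -1.000000
  x_1 = -1.000000 - (-10.000000)/(-1.000000) = -11.000000

Iteration 2:
  f(-11.000000) = 200.000000
  f'(-11.000000) = -41.000000
  x_2 = -11.000000 - (200.000000)/(-41.000000) = -6.121951

x_2 = -6.121951


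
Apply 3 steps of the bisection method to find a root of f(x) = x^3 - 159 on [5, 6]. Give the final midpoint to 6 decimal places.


f(x) = x^3 - 159
f(5) = -34 < 0
f(6) = 57 > 0

Step 1: midpoint = (5.000000 + 6.000000)/2 = 5.500000
  f(5.500000) = 7.375000
  f(mid) > 0, so root is in [5.000000, 5.500000]

Step 2: midpoint = (5.000000 + 5.500000)/2 = 5.250000
  f(5.250000) = -14.296875
  f(mid) < 0, so root is in [5.250000, 5.500000]

Step 3: midpoint = (5.250000 + 5.500000)/2 = 5.375000
  f(5.375000) = -3.712891
  f(mid) < 0, so root is in [5.375000, 5.500000]

midpoint = 5.375000


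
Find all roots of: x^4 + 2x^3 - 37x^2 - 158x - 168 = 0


Let p(x) = x^4 + 2x^3 - 37x^2 - 158x - 168. By the rational root theorem (leading coefficient 1), any rational root is an integer divisor of 168: try ±1, ±2, ... in turn.
Test x = 1: value = -360 ≠ 0.
Test x = -1: value = -48 ≠ 0.
Test x = 2: value = -600 ≠ 0.
Test x = -2: value = 0 ✓, so (x + 2) is a factor.
Synthetic division by (x + 2): bring down 1; 1(-2) + 2 = 0; 0(-2) - 37 = -37; (-37)(-2) - 158 = -84; (-84)(-2) - 168 = 0 → quotient x^3 - 37x - 84, remainder 0.
Continue with the quotient x^3 - 37x - 84 (candidates must divide 84; re-test x = -2 first in case it repeats).
Test x = -2: value = -18 ≠ 0.
Test x = 3: value = -168 ≠ 0.
Test x = -3: value = 0 ✓, so (x + 3) is a factor.
Synthetic division by (x + 3): bring down 1; 1(-3) + 0 = -3; (-3)(-3) - 37 = -28; (-28)(-3) - 84 = 0 → quotient x^2 - 3x - 28, remainder 0.
Solve the quadratic x^2 - 3x - 28 = 0: discriminant = (-3)^2 - 4(1)(-28) = 9 + 112 = 121.
sqrt(121) = 11, so x = (3 ± 11)/2: x = 7 or x = -4.
Collecting all roots found:

x = -4, x = -3, x = -2, x = 7


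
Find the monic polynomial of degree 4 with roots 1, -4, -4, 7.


A monic polynomial with roots 1, -4, -4, 7 is:
p(x) = (x - 1)(x + 4)(x + 4)(x - 7)
After multiplying by (x - 1): x - 1
After multiplying by (x + 4): x^2 + 3x - 4
After multiplying by (x + 4): x^3 + 7x^2 + 8x - 16
After multiplying by (x - 7): x^4 - 41x^2 - 72x + 112

x^4 - 41x^2 - 72x + 112


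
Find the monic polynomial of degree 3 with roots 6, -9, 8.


A monic polynomial with roots 6, -9, 8 is:
p(x) = (x - 6)(x + 9)(x - 8)
After multiplying by (x - 6): x - 6
After multiplying by (x + 9): x^2 + 3x - 54
After multiplying by (x - 8): x^3 - 5x^2 - 78x + 432

x^3 - 5x^2 - 78x + 432


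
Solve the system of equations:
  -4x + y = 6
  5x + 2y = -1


Using Cramer's rule:
Determinant D = (-4)(2) - (5)(1) = -8 - 5 = -13
Dx = (6)(2) - (-1)(1) = 12 + 1 = 13
Dy = (-4)(-1) - (5)(6) = 4 - 30 = -26
x = Dx/D = 13/-13 = -1
y = Dy/D = -26/-13 = 2

x = -1, y = 2


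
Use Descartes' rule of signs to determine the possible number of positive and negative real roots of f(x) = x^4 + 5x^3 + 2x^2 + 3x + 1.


Descartes' rule of signs:

For positive roots, count sign changes in f(x) = x^4 + 5x^3 + 2x^2 + 3x + 1:
Signs of coefficients: +, +, +, +, +
Number of sign changes: 0
Possible positive real roots: 0

For negative roots, examine f(-x) = x^4 - 5x^3 + 2x^2 - 3x + 1:
Signs of coefficients: +, -, +, -, +
Number of sign changes: 4
Possible negative real roots: 4, 2, 0

Positive roots: 0; Negative roots: 4 or 2 or 0


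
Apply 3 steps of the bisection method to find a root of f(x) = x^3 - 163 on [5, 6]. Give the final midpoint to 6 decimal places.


f(x) = x^3 - 163
f(5) = -38 < 0
f(6) = 53 > 0

Step 1: midpoint = (5.000000 + 6.000000)/2 = 5.500000
  f(5.500000) = 3.375000
  f(mid) > 0, so root is in [5.000000, 5.500000]

Step 2: midpoint = (5.000000 + 5.500000)/2 = 5.250000
  f(5.250000) = -18.296875
  f(mid) < 0, so root is in [5.250000, 5.500000]

Step 3: midpoint = (5.250000 + 5.500000)/2 = 5.375000
  f(5.375000) = -7.712891
  f(mid) < 0, so root is in [5.375000, 5.500000]

midpoint = 5.375000
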